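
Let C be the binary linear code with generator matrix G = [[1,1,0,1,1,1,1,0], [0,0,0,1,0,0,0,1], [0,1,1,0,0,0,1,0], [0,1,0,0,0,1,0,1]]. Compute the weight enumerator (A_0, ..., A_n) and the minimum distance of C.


Weight distribution: A_0 = 1, A_2 = 1, A_3 = 4, A_4 = 3, A_5 = 4, A_6 = 3. Minimum distance d = 2.

Enumerate all 2^4 = 16 messages m ∈ F_2^4.
For each, compute codeword c = mG in F_2^8, then tally its weight.
  m = 0000 → c = 00000000, weight = 0.
  m = 1000 → c = 11011110, weight = 6.
  m = 0100 → c = 00010001, weight = 2.
  m = 1100 → c = 11001111, weight = 6.
  m = 0010 → c = 01100010, weight = 3.
  m = 1010 → c = 10111100, weight = 5.
  m = 0110 → c = 01110011, weight = 5.
  m = 1110 → c = 10101101, weight = 5.
  m = 0001 → c = 01000101, weight = 3.
  m = 1001 → c = 10011011, weight = 5.
  m = 0101 → c = 01010100, weight = 3.
  m = 1101 → c = 10001010, weight = 3.
  m = 0011 → c = 00100111, weight = 4.
  m = 1011 → c = 11111001, weight = 6.
  m = 0111 → c = 00110110, weight = 4.
  m = 1111 → c = 11101000, weight = 4.
Tally weights:
  weight 0: 1 codewords.
  weight 2: 1 codewords.
  weight 3: 4 codewords.
  weight 4: 3 codewords.
  weight 5: 4 codewords.
  weight 6: 3 codewords.
Minimum distance d = smallest w > 0 with A_w > 0 = 2.
Sanity: Σ A_w = 16 = 2^4 = 16 ✓.


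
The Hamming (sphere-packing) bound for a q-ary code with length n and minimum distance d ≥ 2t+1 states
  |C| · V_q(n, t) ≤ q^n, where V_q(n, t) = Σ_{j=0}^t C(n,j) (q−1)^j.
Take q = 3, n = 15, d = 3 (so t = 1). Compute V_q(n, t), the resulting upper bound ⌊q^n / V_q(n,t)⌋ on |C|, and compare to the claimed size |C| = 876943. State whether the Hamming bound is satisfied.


V_q(n, t) = 31, q^n = 14348907, Hamming bound = 462867, |C| = 876943 > bound (violated).

Step 1: Compute V_q(n, t) = Σ_{j=0}^1 C(n, j) (q−1)^j.
  j = 0: C(15,0)·(2)^0 = 1·1 = 1.
  j = 1: C(15,1)·(2)^1 = 15·2 = 30.
  V_q(n, t) = 1 + 30 = 31.
Step 2: q^n = 3^15 = 14348907.
Step 3: Hamming bound ⌊q^n / V_q(n,t)⌋ = ⌊14348907/31⌋ = 462867.
Step 4: Compare |C| = 876943 to 462867: violated.
The claimed |C| lies above the Hamming bound, so no 3-ary code of length 15 with d ≥ 3 can have 876943 codewords.


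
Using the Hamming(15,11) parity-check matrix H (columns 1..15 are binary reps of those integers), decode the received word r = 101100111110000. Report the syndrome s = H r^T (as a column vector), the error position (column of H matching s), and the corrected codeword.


s = (0, 0, 0, 1)^T, error position = 1, corrected codeword c = 001100111110000

Compute s = H r^T mod 2 one row at a time:
  s_1 = 1 + 1 + 1 + 1 + 0 + 0 + 0 + 0 = 4 ≡ 0 (mod 2).
  s_2 = 1 + 0 + 0 + 1 + 0 + 0 + 0 + 0 = 2 ≡ 0 (mod 2).
  s_3 = 0 + 1 + 0 + 1 + 1 + 1 + 0 + 0 = 4 ≡ 0 (mod 2).
  s_4 = 1 + 1 + 0 + 1 + 1 + 1 + 0 + 0 = 5 ≡ 1 (mod 2).
s = (0, 0, 0, 1)^T — this equals column 1 of H (binary 0001), so error is at position 1.
Correct: flip bit 1 of r = 101100111110000 to get c = 001100111110000.


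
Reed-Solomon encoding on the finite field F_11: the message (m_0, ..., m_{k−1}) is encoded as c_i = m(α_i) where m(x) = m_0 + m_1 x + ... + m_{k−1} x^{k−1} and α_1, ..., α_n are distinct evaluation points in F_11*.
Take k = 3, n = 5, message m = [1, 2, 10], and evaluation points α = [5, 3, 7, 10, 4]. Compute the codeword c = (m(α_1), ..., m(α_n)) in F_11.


c = [8, 9, 10, 9, 4]

Message polynomial: m(x) = 1 + 2·x + 10·x^2 (mod 11).
For each evaluation point α_i, compute m(α_i) mod 11:
  α_1 = 5: Horner steps 10 → 8 → 8, so m(5) = 8.
  α_2 = 3: Horner steps 10 → 10 → 9, so m(3) = 9.
  α_3 = 7: Horner steps 10 → 6 → 10, so m(7) = 10.
  α_4 = 10: Horner steps 10 → 3 → 9, so m(10) = 9.
  α_5 = 4: Horner steps 10 → 9 → 4, so m(4) = 4.
Codeword c = [8, 9, 10, 9, 4] ∈ F_11^5.


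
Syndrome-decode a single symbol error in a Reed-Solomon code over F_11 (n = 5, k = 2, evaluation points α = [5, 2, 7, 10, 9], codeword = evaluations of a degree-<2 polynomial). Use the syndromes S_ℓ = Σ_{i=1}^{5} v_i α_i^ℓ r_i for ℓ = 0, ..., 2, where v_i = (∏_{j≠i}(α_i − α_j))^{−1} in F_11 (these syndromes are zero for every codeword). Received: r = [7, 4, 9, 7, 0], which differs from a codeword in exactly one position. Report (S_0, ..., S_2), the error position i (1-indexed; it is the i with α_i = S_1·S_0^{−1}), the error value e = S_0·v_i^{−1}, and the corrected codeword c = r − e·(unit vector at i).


S = (5, 6, 5), error at position 4, error magnitude e = 6, c = [7, 4, 9, 1, 0].

Step 1: column multipliers v_i = (∏_{j≠i}(α_i − α_j))^{−1} mod 11.
  i = 1 (α = 5): (5−2)(5−7)(5−10)(5−9) = 3·(−2)·(−5)·(−4) = −120 ≡ 1, so v_1 = 1^{−1} = 1 (mod 11).
  i = 2 (α = 2): (2−5)(2−7)(2−10)(2−9) = (−3)·(−5)·(−8)·(−7) = 840 ≡ 4, so v_2 = 4^{−1} = 3 (mod 11).
  i = 3 (α = 7): (7−5)(7−2)(7−10)(7−9) = 2·5·(−3)·(−2) = 60 ≡ 5, so v_3 = 5^{−1} = 9 (mod 11).
  i = 4 (α = 10): (10−5)(10−2)(10−7)(10−9) = 5·8·3·1 = 120 ≡ 10, so v_4 = 10^{−1} = 10 (mod 11).
  i = 5 (α = 9): (9−5)(9−2)(9−7)(9−10) = 4·7·2·(−1) = −56 ≡ 10, so v_5 = 10^{−1} = 10 (mod 11).
  v = [1, 3, 9, 10, 10].
Step 2: syndromes of r = [7, 4, 9, 7, 0] (all sums mod 11).
  S_0 = Σ v_i r_i = 1·7 + 3·4 + 9·9 + 10·7 + 10·0 = 170 ≡ 5.
  S_1 = Σ v_i α_i r_i = 1·5·7 + 3·2·4 + 9·7·9 + 10·10·7 + 10·9·0 = 1326 ≡ 6.
  α_i^2 mod 11 = [3, 4, 5, 1, 4].
  S_2 = Σ v_i α_i^2 r_i = 1·3·7 + 3·4·4 + 9·5·9 + 10·1·7 + 10·4·0 = 544 ≡ 5.
  S = (5, 6, 5) ≠ 0, so r is not a codeword (an error is present).
Step 3: locate the error. For a single error e at position i, S_ℓ = v_i·e·α_i^ℓ, so α_err = S_1/S_0.
  S_0^{−1} = 5^{−1} = 9 (mod 11), so α_err = 6·9 = 54 ≡ 10 = α_4. Error position i = 4.
  Consistency check: S_2/S_1 = 5·2 = 10 ≡ 10 = α_err ✓ (single-error assumption holds).
Step 4: error magnitude e = S_0/v_4 = S_0·∏_{j≠4}(α_4 − α_j) = 5·10 = 50 ≡ 6 (mod 11).
Step 5: correct position 4: c_4 = r_4 − e = 7 − 6 ≡ 1 (mod 11). Hence c = [7, 4, 9, 1, 0].
  Check: interpolating c through the α_i gives m(x) = 2 + 1·x (degree < 2) with m(α_i) = c_i for every i, so c is indeed a codeword.


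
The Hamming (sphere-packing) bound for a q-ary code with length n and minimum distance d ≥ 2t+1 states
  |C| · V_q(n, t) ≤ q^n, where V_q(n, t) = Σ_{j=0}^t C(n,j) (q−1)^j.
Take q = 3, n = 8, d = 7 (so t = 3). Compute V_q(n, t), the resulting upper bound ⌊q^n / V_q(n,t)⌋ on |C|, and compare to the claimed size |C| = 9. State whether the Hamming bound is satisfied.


V_q(n, t) = 577, q^n = 6561, Hamming bound = 11, |C| = 9 ≤ bound (satisfied).

Step 1: Compute V_q(n, t) = Σ_{j=0}^3 C(n, j) (q−1)^j.
  j = 0: C(8,0)·(2)^0 = 1·1 = 1.
  j = 1: C(8,1)·(2)^1 = 8·2 = 16.
  j = 2: C(8,2)·(2)^2 = 28·4 = 112.
  j = 3: C(8,3)·(2)^3 = 56·8 = 448.
  V_q(n, t) = 1 + 16 + 112 + 448 = 577.
Step 2: q^n = 3^8 = 6561.
Step 3: Hamming bound ⌊q^n / V_q(n,t)⌋ = ⌊6561/577⌋ = 11.
Step 4: Compare |C| = 9 to 11: satisfied.
The claimed |C| lies below the Hamming bound.


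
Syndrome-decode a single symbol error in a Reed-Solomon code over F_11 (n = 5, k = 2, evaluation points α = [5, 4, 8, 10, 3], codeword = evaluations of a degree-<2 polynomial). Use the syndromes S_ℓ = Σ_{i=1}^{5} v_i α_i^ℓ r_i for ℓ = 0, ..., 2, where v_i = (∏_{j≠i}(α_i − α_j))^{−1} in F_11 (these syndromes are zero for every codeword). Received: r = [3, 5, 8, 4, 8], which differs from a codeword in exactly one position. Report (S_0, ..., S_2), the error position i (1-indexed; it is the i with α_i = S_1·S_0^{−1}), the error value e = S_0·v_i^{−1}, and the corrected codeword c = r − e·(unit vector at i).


S = (3, 9, 5), error at position 5, error magnitude e = 1, c = [3, 5, 8, 4, 7].

Step 1: column multipliers v_i = (∏_{j≠i}(α_i − α_j))^{−1} mod 11.
  i = 1 (α = 5): (5−4)(5−8)(5−10)(5−3) = 1·(−3)·(−5)·2 = 30 ≡ 8, so v_1 = 8^{−1} = 7 (mod 11).
  i = 2 (α = 4): (4−5)(4−8)(4−10)(4−3) = (−1)·(−4)·(−6)·1 = −24 ≡ 9, so v_2 = 9^{−1} = 5 (mod 11).
  i = 3 (α = 8): (8−5)(8−4)(8−10)(8−3) = 3·4·(−2)·5 = −120 ≡ 1, so v_3 = 1^{−1} = 1 (mod 11).
  i = 4 (α = 10): (10−5)(10−4)(10−8)(10−3) = 5·6·2·7 = 420 ≡ 2, so v_4 = 2^{−1} = 6 (mod 11).
  i = 5 (α = 3): (3−5)(3−4)(3−8)(3−10) = (−2)·(−1)·(−5)·(−7) = 70 ≡ 4, so v_5 = 4^{−1} = 3 (mod 11).
  v = [7, 5, 1, 6, 3].
Step 2: syndromes of r = [3, 5, 8, 4, 8] (all sums mod 11).
  S_0 = Σ v_i r_i = 7·3 + 5·5 + 1·8 + 6·4 + 3·8 = 102 ≡ 3.
  S_1 = Σ v_i α_i r_i = 7·5·3 + 5·4·5 + 1·8·8 + 6·10·4 + 3·3·8 = 581 ≡ 9.
  α_i^2 mod 11 = [3, 5, 9, 1, 9].
  S_2 = Σ v_i α_i^2 r_i = 7·3·3 + 5·5·5 + 1·9·8 + 6·1·4 + 3·9·8 = 500 ≡ 5.
  S = (3, 9, 5) ≠ 0, so r is not a codeword (an error is present).
Step 3: locate the error. For a single error e at position i, S_ℓ = v_i·e·α_i^ℓ, so α_err = S_1/S_0.
  S_0^{−1} = 3^{−1} = 4 (mod 11), so α_err = 9·4 = 36 ≡ 3 = α_5. Error position i = 5.
  Consistency check: S_2/S_1 = 5·5 = 25 ≡ 3 = α_err ✓ (single-error assumption holds).
Step 4: error magnitude e = S_0/v_5 = S_0·∏_{j≠5}(α_5 − α_j) = 3·4 = 12 ≡ 1 (mod 11).
Step 5: correct position 5: c_5 = r_5 − e = 8 − 1 ≡ 7 (mod 11). Hence c = [3, 5, 8, 4, 7].
  Check: interpolating c through the α_i gives m(x) = 2 + 9·x (degree < 2) with m(α_i) = c_i for every i, so c is indeed a codeword.


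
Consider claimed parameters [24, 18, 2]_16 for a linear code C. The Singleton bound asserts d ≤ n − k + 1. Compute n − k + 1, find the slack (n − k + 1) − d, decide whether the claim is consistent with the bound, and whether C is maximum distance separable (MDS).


Singleton RHS = n − k + 1 = 7, slack = 5, bound satisfied, not MDS.

Singleton bound: d ≤ n − k + 1.
Here n = 24, k = 18, so n − k + 1 = 7.
Given d = 2, check d ≤ 7: YES.
Slack = (n − k + 1) − d = 5.
The code is NOT MDS (slack = 5 > 0).
Description: the claimed parameters are [24, 18, 2]_16; such a code would be non-MDS.


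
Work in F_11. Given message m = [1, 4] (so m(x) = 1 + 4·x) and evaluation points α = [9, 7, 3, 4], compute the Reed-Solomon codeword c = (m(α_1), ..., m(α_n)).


c = [4, 7, 2, 6]

Message polynomial: m(x) = 1 + 4·x (mod 11).
For each evaluation point α_i, compute m(α_i) mod 11:
  α_1 = 9: Horner steps 4 → 4, so m(9) = 4.
  α_2 = 7: Horner steps 4 → 7, so m(7) = 7.
  α_3 = 3: Horner steps 4 → 2, so m(3) = 2.
  α_4 = 4: Horner steps 4 → 6, so m(4) = 6.
Codeword c = [4, 7, 2, 6] ∈ F_11^4.


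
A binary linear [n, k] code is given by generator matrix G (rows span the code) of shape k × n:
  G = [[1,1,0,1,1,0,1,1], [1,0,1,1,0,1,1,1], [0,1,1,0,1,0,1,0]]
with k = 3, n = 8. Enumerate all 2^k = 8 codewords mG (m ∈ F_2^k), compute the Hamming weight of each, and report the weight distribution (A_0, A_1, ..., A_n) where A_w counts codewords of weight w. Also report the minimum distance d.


Weight distribution: A_0 = 1, A_2 = 1, A_4 = 3, A_6 = 3. Minimum distance d = 2.

Enumerate all 2^3 = 8 messages m ∈ F_2^3.
For each, compute codeword c = mG in F_2^8, then tally its weight.
  m = 000 → c = 00000000, weight = 0.
  m = 100 → c = 11011011, weight = 6.
  m = 010 → c = 10110111, weight = 6.
  m = 110 → c = 01101100, weight = 4.
  m = 001 → c = 01101010, weight = 4.
  m = 101 → c = 10110001, weight = 4.
  m = 011 → c = 11011101, weight = 6.
  m = 111 → c = 00000110, weight = 2.
Tally weights:
  weight 0: 1 codewords.
  weight 2: 1 codewords.
  weight 4: 3 codewords.
  weight 6: 3 codewords.
Minimum distance d = smallest w > 0 with A_w > 0 = 2.
Sanity: Σ A_w = 8 = 2^3 = 8 ✓.


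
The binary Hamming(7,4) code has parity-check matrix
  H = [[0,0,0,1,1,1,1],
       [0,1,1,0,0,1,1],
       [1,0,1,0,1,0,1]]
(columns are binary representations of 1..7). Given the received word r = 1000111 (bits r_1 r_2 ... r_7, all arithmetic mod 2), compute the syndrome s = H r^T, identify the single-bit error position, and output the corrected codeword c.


s = (1, 0, 1)^T, error position = 5, corrected codeword c = 1000011

Compute s = H r^T mod 2 one row at a time:
  s_1 = 0 + 1 + 1 + 1 = 3 ≡ 1 (mod 2).
  s_2 = 0 + 0 + 1 + 1 = 2 ≡ 0 (mod 2).
  s_3 = 1 + 0 + 1 + 1 = 3 ≡ 1 (mod 2).
s = (1, 0, 1)^T — this equals column 5 of H (binary 101), so error is at position 5.
Correct: flip bit 5 of r = 1000111 to get c = 1000011.


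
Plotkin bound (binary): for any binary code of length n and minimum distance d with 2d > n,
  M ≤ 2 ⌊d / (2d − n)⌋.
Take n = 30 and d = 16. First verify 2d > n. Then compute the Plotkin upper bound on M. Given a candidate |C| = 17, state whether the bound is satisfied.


Plotkin bound M ≤ 16; given |C| = 17 > bound (violated).

Check applicability: 2d = 32, n = 30.
2d − n = 2 > 0, so Plotkin applies.
Compute d/(2d−n) = 16/2 ≈ 8.0000.
⌊d/(2d−n)⌋ = 8.
Plotkin bound: M ≤ 2·8 = 16.
Given |C| = 17, check: VIOLATED.
This |C| is above the Plotkin bound, so no binary code with n = 30, d = 16 and 17 codewords exists.


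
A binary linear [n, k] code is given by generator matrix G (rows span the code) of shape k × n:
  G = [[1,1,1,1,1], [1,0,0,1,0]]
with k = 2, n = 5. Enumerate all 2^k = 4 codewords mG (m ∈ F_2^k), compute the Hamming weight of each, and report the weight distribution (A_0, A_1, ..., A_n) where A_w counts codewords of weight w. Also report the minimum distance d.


Weight distribution: A_0 = 1, A_2 = 1, A_3 = 1, A_5 = 1. Minimum distance d = 2.

Enumerate all 2^2 = 4 messages m ∈ F_2^2.
For each, compute codeword c = mG in F_2^5, then tally its weight.
  m = 00 → c = 00000, weight = 0.
  m = 10 → c = 11111, weight = 5.
  m = 01 → c = 10010, weight = 2.
  m = 11 → c = 01101, weight = 3.
Tally weights:
  weight 0: 1 codewords.
  weight 2: 1 codewords.
  weight 3: 1 codewords.
  weight 5: 1 codewords.
Minimum distance d = smallest w > 0 with A_w > 0 = 2.
Sanity: Σ A_w = 4 = 2^2 = 4 ✓.


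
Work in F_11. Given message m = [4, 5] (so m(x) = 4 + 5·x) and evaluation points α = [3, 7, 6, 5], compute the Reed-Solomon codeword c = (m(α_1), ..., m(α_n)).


c = [8, 6, 1, 7]

Message polynomial: m(x) = 4 + 5·x (mod 11).
For each evaluation point α_i, compute m(α_i) mod 11:
  α_1 = 3: Horner steps 5 → 8, so m(3) = 8.
  α_2 = 7: Horner steps 5 → 6, so m(7) = 6.
  α_3 = 6: Horner steps 5 → 1, so m(6) = 1.
  α_4 = 5: Horner steps 5 → 7, so m(5) = 7.
Codeword c = [8, 6, 1, 7] ∈ F_11^4.


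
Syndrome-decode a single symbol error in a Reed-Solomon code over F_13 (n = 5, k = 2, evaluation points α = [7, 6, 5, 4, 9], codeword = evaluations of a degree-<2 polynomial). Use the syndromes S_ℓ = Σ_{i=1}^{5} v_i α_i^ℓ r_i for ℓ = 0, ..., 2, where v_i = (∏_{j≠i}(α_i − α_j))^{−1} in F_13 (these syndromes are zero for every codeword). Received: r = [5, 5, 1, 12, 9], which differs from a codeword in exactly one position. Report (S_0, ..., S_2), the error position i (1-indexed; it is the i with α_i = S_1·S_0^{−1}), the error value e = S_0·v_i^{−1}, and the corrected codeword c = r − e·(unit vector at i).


S = (9, 2, 12), error at position 2, error magnitude e = 2, c = [5, 3, 1, 12, 9].

Step 1: column multipliers v_i = (∏_{j≠i}(α_i − α_j))^{−1} mod 13.
  i = 1 (α = 7): (7−6)(7−5)(7−4)(7−9) = 1·2·3·(−2) = −12 ≡ 1, so v_1 = 1^{−1} = 1 (mod 13).
  i = 2 (α = 6): (6−7)(6−5)(6−4)(6−9) = (−1)·1·2·(−3) = 6 ≡ 6, so v_2 = 6^{−1} = 11 (mod 13).
  i = 3 (α = 5): (5−7)(5−6)(5−4)(5−9) = (−2)·(−1)·1·(−4) = −8 ≡ 5, so v_3 = 5^{−1} = 8 (mod 13).
  i = 4 (α = 4): (4−7)(4−6)(4−5)(4−9) = (−3)·(−2)·(−1)·(−5) = 30 ≡ 4, so v_4 = 4^{−1} = 10 (mod 13).
  i = 5 (α = 9): (9−7)(9−6)(9−5)(9−4) = 2·3·4·5 = 120 ≡ 3, so v_5 = 3^{−1} = 9 (mod 13).
  v = [1, 11, 8, 10, 9].
Step 2: syndromes of r = [5, 5, 1, 12, 9] (all sums mod 13).
  S_0 = Σ v_i r_i = 1·5 + 11·5 + 8·1 + 10·12 + 9·9 = 269 ≡ 9.
  S_1 = Σ v_i α_i r_i = 1·7·5 + 11·6·5 + 8·5·1 + 10·4·12 + 9·9·9 = 1614 ≡ 2.
  α_i^2 mod 13 = [10, 10, 12, 3, 3].
  S_2 = Σ v_i α_i^2 r_i = 1·10·5 + 11·10·5 + 8·12·1 + 10·3·12 + 9·3·9 = 1299 ≡ 12.
  S = (9, 2, 12) ≠ 0, so r is not a codeword (an error is present).
Step 3: locate the error. For a single error e at position i, S_ℓ = v_i·e·α_i^ℓ, so α_err = S_1/S_0.
  S_0^{−1} = 9^{−1} = 3 (mod 13), so α_err = 2·3 = 6 ≡ 6 = α_2. Error position i = 2.
  Consistency check: S_2/S_1 = 12·7 = 84 ≡ 6 = α_err ✓ (single-error assumption holds).
Step 4: error magnitude e = S_0/v_2 = S_0·∏_{j≠2}(α_2 − α_j) = 9·6 = 54 ≡ 2 (mod 13).
Step 5: correct position 2: c_2 = r_2 − e = 5 − 2 ≡ 3 (mod 13). Hence c = [5, 3, 1, 12, 9].
  Check: interpolating c through the α_i gives m(x) = 4 + 2·x (degree < 2) with m(α_i) = c_i for every i, so c is indeed a codeword.


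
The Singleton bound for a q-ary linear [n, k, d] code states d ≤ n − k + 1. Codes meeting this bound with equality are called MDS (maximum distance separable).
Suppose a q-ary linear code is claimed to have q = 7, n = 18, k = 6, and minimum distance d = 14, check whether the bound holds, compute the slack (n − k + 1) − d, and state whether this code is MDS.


Singleton RHS = n − k + 1 = 13, slack = -1, bound violated (no such code; not MDS).

Singleton bound: d ≤ n − k + 1.
Here n = 18, k = 6, so n − k + 1 = 13.
Given d = 14, check d ≤ 13: NO.
Slack = (n − k + 1) − d = -1.
The slack is negative: d = 14 exceeds n − k + 1 = 13 by 1, so the Singleton bound is violated and no linear [18, 6, 14]_7 code can exist. In particular it is not MDS (MDS requires d = n − k + 1 exactly).
Description: the claimed parameters are [18, 6, 14]_7; such a code would be impossible (violates the Singleton bound).


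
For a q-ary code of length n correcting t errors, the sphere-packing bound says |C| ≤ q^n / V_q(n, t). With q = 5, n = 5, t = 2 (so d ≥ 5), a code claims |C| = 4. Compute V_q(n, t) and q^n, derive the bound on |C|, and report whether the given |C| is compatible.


V_q(n, t) = 181, q^n = 3125, Hamming bound = 17, |C| = 4 ≤ bound (satisfied).

Step 1: Compute V_q(n, t) = Σ_{j=0}^2 C(n, j) (q−1)^j.
  j = 0: C(5,0)·(4)^0 = 1·1 = 1.
  j = 1: C(5,1)·(4)^1 = 5·4 = 20.
  j = 2: C(5,2)·(4)^2 = 10·16 = 160.
  V_q(n, t) = 1 + 20 + 160 = 181.
Step 2: q^n = 5^5 = 3125.
Step 3: Hamming bound ⌊q^n / V_q(n,t)⌋ = ⌊3125/181⌋ = 17.
Step 4: Compare |C| = 4 to 17: satisfied.
The claimed |C| lies below the Hamming bound.


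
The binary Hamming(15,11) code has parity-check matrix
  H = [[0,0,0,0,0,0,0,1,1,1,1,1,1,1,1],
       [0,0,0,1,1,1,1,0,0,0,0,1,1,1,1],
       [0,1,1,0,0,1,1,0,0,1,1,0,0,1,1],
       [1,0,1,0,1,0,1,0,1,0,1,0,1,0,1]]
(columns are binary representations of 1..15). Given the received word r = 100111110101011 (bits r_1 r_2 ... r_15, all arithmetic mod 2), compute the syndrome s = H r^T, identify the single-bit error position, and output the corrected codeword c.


s = (1, 1, 1, 0)^T, error position = 14, corrected codeword c = 100111110101001

Compute s = H r^T mod 2 one row at a time:
  s_1 = 1 + 0 + 1 + 0 + 1 + 0 + 1 + 1 = 5 ≡ 1 (mod 2).
  s_2 = 1 + 1 + 1 + 1 + 1 + 0 + 1 + 1 = 7 ≡ 1 (mod 2).
  s_3 = 0 + 0 + 1 + 1 + 1 + 0 + 1 + 1 = 5 ≡ 1 (mod 2).
  s_4 = 1 + 0 + 1 + 1 + 0 + 0 + 0 + 1 = 4 ≡ 0 (mod 2).
s = (1, 1, 1, 0)^T — this equals column 14 of H (binary 1110), so error is at position 14.
Correct: flip bit 14 of r = 100111110101011 to get c = 100111110101001.


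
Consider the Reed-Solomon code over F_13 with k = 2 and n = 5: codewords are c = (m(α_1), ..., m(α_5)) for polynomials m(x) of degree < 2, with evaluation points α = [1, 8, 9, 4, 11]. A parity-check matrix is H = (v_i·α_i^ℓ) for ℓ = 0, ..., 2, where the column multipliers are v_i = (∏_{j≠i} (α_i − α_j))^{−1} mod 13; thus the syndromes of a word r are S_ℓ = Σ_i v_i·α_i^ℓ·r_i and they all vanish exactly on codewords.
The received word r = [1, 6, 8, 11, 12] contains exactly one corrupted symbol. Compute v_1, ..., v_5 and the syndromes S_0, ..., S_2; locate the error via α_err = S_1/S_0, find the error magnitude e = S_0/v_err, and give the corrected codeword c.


S = (3, 3, 3), error at position 1, error magnitude e = 9, c = [5, 6, 8, 11, 12].

Step 1: column multipliers v_i = (∏_{j≠i}(α_i − α_j))^{−1} mod 13.
  i = 1 (α = 1): (1−8)(1−9)(1−4)(1−11) = (−7)·(−8)·(−3)·(−10) = 1680 ≡ 3, so v_1 = 3^{−1} = 9 (mod 13).
  i = 2 (α = 8): (8−1)(8−9)(8−4)(8−11) = 7·(−1)·4·(−3) = 84 ≡ 6, so v_2 = 6^{−1} = 11 (mod 13).
  i = 3 (α = 9): (9−1)(9−8)(9−4)(9−11) = 8·1·5·(−2) = −80 ≡ 11, so v_3 = 11^{−1} = 6 (mod 13).
  i = 4 (α = 4): (4−1)(4−8)(4−9)(4−11) = 3·(−4)·(−5)·(−7) = −420 ≡ 9, so v_4 = 9^{−1} = 3 (mod 13).
  i = 5 (α = 11): (11−1)(11−8)(11−9)(11−4) = 10·3·2·7 = 420 ≡ 4, so v_5 = 4^{−1} = 10 (mod 13).
  v = [9, 11, 6, 3, 10].
Step 2: syndromes of r = [1, 6, 8, 11, 12] (all sums mod 13).
  S_0 = Σ v_i r_i = 9·1 + 11·6 + 6·8 + 3·11 + 10·12 = 276 ≡ 3.
  S_1 = Σ v_i α_i r_i = 9·1·1 + 11·8·6 + 6·9·8 + 3·4·11 + 10·11·12 = 2421 ≡ 3.
  α_i^2 mod 13 = [1, 12, 3, 3, 4].
  S_2 = Σ v_i α_i^2 r_i = 9·1·1 + 11·12·6 + 6·3·8 + 3·3·11 + 10·4·12 = 1524 ≡ 3.
  S = (3, 3, 3) ≠ 0, so r is not a codeword (an error is present).
Step 3: locate the error. For a single error e at position i, S_ℓ = v_i·e·α_i^ℓ, so α_err = S_1/S_0.
  S_0^{−1} = 3^{−1} = 9 (mod 13), so α_err = 3·9 = 27 ≡ 1 = α_1. Error position i = 1.
  Consistency check: S_2/S_1 = 3·9 = 27 ≡ 1 = α_err ✓ (single-error assumption holds).
Step 4: error magnitude e = S_0/v_1 = S_0·∏_{j≠1}(α_1 − α_j) = 3·3 = 9 ≡ 9 (mod 13).
Step 5: correct position 1: c_1 = r_1 − e = 1 − 9 ≡ 5 (mod 13). Hence c = [5, 6, 8, 11, 12].
  Check: interpolating c through the α_i gives m(x) = 3 + 2·x (degree < 2) with m(α_i) = c_i for every i, so c is indeed a codeword.


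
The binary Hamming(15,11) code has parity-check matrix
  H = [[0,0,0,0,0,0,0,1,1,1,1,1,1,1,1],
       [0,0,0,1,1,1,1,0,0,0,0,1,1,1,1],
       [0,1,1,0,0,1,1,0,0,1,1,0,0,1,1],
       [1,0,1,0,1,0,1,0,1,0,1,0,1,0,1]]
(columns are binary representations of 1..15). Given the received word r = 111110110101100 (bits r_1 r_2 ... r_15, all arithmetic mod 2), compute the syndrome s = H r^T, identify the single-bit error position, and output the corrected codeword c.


s = (0, 1, 0, 1)^T, error position = 5, corrected codeword c = 111100110101100

Compute s = H r^T mod 2 one row at a time:
  s_1 = 1 + 0 + 1 + 0 + 1 + 1 + 0 + 0 = 4 ≡ 0 (mod 2).
  s_2 = 1 + 1 + 0 + 1 + 1 + 1 + 0 + 0 = 5 ≡ 1 (mod 2).
  s_3 = 1 + 1 + 0 + 1 + 1 + 0 + 0 + 0 = 4 ≡ 0 (mod 2).
  s_4 = 1 + 1 + 1 + 1 + 0 + 0 + 1 + 0 = 5 ≡ 1 (mod 2).
s = (0, 1, 0, 1)^T — this equals column 5 of H (binary 0101), so error is at position 5.
Correct: flip bit 5 of r = 111110110101100 to get c = 111100110101100.


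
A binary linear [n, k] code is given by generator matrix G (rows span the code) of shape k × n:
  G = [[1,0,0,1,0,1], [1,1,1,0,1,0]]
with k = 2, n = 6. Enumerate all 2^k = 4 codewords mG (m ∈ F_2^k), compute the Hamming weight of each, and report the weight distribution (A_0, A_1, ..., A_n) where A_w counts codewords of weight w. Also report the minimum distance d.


Weight distribution: A_0 = 1, A_3 = 1, A_4 = 1, A_5 = 1. Minimum distance d = 3.

Enumerate all 2^2 = 4 messages m ∈ F_2^2.
For each, compute codeword c = mG in F_2^6, then tally its weight.
  m = 00 → c = 000000, weight = 0.
  m = 10 → c = 100101, weight = 3.
  m = 01 → c = 111010, weight = 4.
  m = 11 → c = 011111, weight = 5.
Tally weights:
  weight 0: 1 codewords.
  weight 3: 1 codewords.
  weight 4: 1 codewords.
  weight 5: 1 codewords.
Minimum distance d = smallest w > 0 with A_w > 0 = 3.
Sanity: Σ A_w = 4 = 2^2 = 4 ✓.


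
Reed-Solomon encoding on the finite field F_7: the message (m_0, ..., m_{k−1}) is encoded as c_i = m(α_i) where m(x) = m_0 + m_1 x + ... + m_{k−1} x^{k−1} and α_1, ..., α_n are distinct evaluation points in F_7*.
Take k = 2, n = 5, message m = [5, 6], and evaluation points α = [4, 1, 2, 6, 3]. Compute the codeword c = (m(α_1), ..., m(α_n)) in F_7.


c = [1, 4, 3, 6, 2]

Message polynomial: m(x) = 5 + 6·x (mod 7).
For each evaluation point α_i, compute m(α_i) mod 7:
  α_1 = 4: Horner steps 6 → 1, so m(4) = 1.
  α_2 = 1: Horner steps 6 → 4, so m(1) = 4.
  α_3 = 2: Horner steps 6 → 3, so m(2) = 3.
  α_4 = 6: Horner steps 6 → 6, so m(6) = 6.
  α_5 = 3: Horner steps 6 → 2, so m(3) = 2.
Codeword c = [1, 4, 3, 6, 2] ∈ F_7^5.


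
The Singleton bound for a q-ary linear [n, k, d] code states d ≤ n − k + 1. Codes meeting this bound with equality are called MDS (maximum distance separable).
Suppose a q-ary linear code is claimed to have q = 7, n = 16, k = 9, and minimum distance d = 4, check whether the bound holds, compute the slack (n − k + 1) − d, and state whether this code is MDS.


Singleton RHS = n − k + 1 = 8, slack = 4, bound satisfied, not MDS.

Singleton bound: d ≤ n − k + 1.
Here n = 16, k = 9, so n − k + 1 = 8.
Given d = 4, check d ≤ 8: YES.
Slack = (n − k + 1) − d = 4.
The code is NOT MDS (slack = 4 > 0).
Description: the claimed parameters are [16, 9, 4]_7; such a code would be non-MDS.


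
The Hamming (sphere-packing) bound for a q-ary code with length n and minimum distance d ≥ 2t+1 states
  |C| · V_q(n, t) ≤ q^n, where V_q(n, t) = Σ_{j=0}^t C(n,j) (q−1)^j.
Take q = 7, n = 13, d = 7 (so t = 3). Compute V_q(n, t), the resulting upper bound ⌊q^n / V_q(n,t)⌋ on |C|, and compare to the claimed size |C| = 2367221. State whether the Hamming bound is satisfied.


V_q(n, t) = 64663, q^n = 96889010407, Hamming bound = 1498368, |C| = 2367221 > bound (violated).

Step 1: Compute V_q(n, t) = Σ_{j=0}^3 C(n, j) (q−1)^j.
  j = 0: C(13,0)·(6)^0 = 1·1 = 1.
  j = 1: C(13,1)·(6)^1 = 13·6 = 78.
  j = 2: C(13,2)·(6)^2 = 78·36 = 2808.
  j = 3: C(13,3)·(6)^3 = 286·216 = 61776.
  V_q(n, t) = 1 + 78 + 2808 + 61776 = 64663.
Step 2: q^n = 7^13 = 96889010407.
Step 3: Hamming bound ⌊q^n / V_q(n,t)⌋ = ⌊96889010407/64663⌋ = 1498368.
Step 4: Compare |C| = 2367221 to 1498368: violated.
The claimed |C| lies above the Hamming bound, so no 7-ary code of length 13 with d ≥ 7 can have 2367221 codewords.


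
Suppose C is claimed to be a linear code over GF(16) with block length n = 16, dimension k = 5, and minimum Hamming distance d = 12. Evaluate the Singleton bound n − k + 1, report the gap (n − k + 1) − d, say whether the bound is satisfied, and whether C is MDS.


Singleton RHS = n − k + 1 = 12, slack = 0, bound satisfied, MDS.

Singleton bound: d ≤ n − k + 1.
Here n = 16, k = 5, so n − k + 1 = 12.
Given d = 12, check d ≤ 12: YES.
Slack = (n − k + 1) − d = 0.
The code is MDS (slack = 0).
Description: the claimed parameters are [16, 5, 12]_16; such a code would be MDS (meets Singleton bound).


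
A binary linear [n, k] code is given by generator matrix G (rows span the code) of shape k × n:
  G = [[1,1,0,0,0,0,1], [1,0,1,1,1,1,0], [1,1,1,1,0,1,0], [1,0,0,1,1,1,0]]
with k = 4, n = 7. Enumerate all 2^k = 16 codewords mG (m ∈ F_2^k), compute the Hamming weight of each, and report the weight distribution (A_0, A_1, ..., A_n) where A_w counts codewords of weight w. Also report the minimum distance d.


Weight distribution: A_0 = 1, A_1 = 1, A_2 = 1, A_3 = 4, A_4 = 5, A_5 = 3, A_6 = 1. Minimum distance d = 1.

Enumerate all 2^4 = 16 messages m ∈ F_2^4.
For each, compute codeword c = mG in F_2^7, then tally its weight.
  m = 0000 → c = 0000000, weight = 0.
  m = 1000 → c = 1100001, weight = 3.
  m = 0100 → c = 1011110, weight = 5.
  m = 1100 → c = 0111111, weight = 6.
  m = 0010 → c = 1111010, weight = 5.
  m = 1010 → c = 0011011, weight = 4.
  m = 0110 → c = 0100100, weight = 2.
  m = 1110 → c = 1000101, weight = 3.
  m = 0001 → c = 1001110, weight = 4.
  m = 1001 → c = 0101111, weight = 5.
  m = 0101 → c = 0010000, weight = 1.
  m = 1101 → c = 1110001, weight = 4.
  m = 0011 → c = 0110100, weight = 3.
  m = 1011 → c = 1010101, weight = 4.
  m = 0111 → c = 1101010, weight = 4.
  m = 1111 → c = 0001011, weight = 3.
Tally weights:
  weight 0: 1 codewords.
  weight 1: 1 codewords.
  weight 2: 1 codewords.
  weight 3: 4 codewords.
  weight 4: 5 codewords.
  weight 5: 3 codewords.
  weight 6: 1 codewords.
Minimum distance d = smallest w > 0 with A_w > 0 = 1.
Sanity: Σ A_w = 16 = 2^4 = 16 ✓.


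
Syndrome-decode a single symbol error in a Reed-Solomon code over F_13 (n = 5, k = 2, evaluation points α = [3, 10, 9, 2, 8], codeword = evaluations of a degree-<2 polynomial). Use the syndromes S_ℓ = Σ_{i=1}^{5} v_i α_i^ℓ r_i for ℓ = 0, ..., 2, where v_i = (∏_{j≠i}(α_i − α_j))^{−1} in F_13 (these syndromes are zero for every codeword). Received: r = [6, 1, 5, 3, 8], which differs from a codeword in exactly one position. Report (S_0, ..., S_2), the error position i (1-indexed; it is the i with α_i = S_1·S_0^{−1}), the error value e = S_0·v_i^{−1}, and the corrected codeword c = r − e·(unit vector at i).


S = (2, 5, 6), error at position 3, error magnitude e = 7, c = [6, 1, 11, 3, 8].

Step 1: column multipliers v_i = (∏_{j≠i}(α_i − α_j))^{−1} mod 13.
  i = 1 (α = 3): (3−10)(3−9)(3−2)(3−8) = (−7)·(−6)·1·(−5) = −210 ≡ 11, so v_1 = 11^{−1} = 6 (mod 13).
  i = 2 (α = 10): (10−3)(10−9)(10−2)(10−8) = 7·1·8·2 = 112 ≡ 8, so v_2 = 8^{−1} = 5 (mod 13).
  i = 3 (α = 9): (9−3)(9−10)(9−2)(9−8) = 6·(−1)·7·1 = −42 ≡ 10, so v_3 = 10^{−1} = 4 (mod 13).
  i = 4 (α = 2): (2−3)(2−10)(2−9)(2−8) = (−1)·(−8)·(−7)·(−6) = 336 ≡ 11, so v_4 = 11^{−1} = 6 (mod 13).
  i = 5 (α = 8): (8−3)(8−10)(8−9)(8−2) = 5·(−2)·(−1)·6 = 60 ≡ 8, so v_5 = 8^{−1} = 5 (mod 13).
  v = [6, 5, 4, 6, 5].
Step 2: syndromes of r = [6, 1, 5, 3, 8] (all sums mod 13).
  S_0 = Σ v_i r_i = 6·6 + 5·1 + 4·5 + 6·3 + 5·8 = 119 ≡ 2.
  S_1 = Σ v_i α_i r_i = 6·3·6 + 5·10·1 + 4·9·5 + 6·2·3 + 5·8·8 = 694 ≡ 5.
  α_i^2 mod 13 = [9, 9, 3, 4, 12].
  S_2 = Σ v_i α_i^2 r_i = 6·9·6 + 5·9·1 + 4·3·5 + 6·4·3 + 5·12·8 = 981 ≡ 6.
  S = (2, 5, 6) ≠ 0, so r is not a codeword (an error is present).
Step 3: locate the error. For a single error e at position i, S_ℓ = v_i·e·α_i^ℓ, so α_err = S_1/S_0.
  S_0^{−1} = 2^{−1} = 7 (mod 13), so α_err = 5·7 = 35 ≡ 9 = α_3. Error position i = 3.
  Consistency check: S_2/S_1 = 6·8 = 48 ≡ 9 = α_err ✓ (single-error assumption holds).
Step 4: error magnitude e = S_0/v_3 = S_0·∏_{j≠3}(α_3 − α_j) = 2·10 = 20 ≡ 7 (mod 13).
Step 5: correct position 3: c_3 = r_3 − e = 5 − 7 ≡ 11 (mod 13). Hence c = [6, 1, 11, 3, 8].
  Check: interpolating c through the α_i gives m(x) = 10 + 3·x (degree < 2) with m(α_i) = c_i for every i, so c is indeed a codeword.


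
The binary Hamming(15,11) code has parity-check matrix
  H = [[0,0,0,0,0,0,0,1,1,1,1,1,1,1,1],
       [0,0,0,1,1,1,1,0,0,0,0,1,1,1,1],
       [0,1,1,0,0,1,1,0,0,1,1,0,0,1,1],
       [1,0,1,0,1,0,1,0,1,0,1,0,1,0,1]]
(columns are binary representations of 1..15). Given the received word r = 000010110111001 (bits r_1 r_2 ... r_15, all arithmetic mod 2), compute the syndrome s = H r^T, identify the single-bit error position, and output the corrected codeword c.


s = (1, 0, 0, 0)^T, error position = 8, corrected codeword c = 000010100111001

Compute s = H r^T mod 2 one row at a time:
  s_1 = 1 + 0 + 1 + 1 + 1 + 0 + 0 + 1 = 5 ≡ 1 (mod 2).
  s_2 = 0 + 1 + 0 + 1 + 1 + 0 + 0 + 1 = 4 ≡ 0 (mod 2).
  s_3 = 0 + 0 + 0 + 1 + 1 + 1 + 0 + 1 = 4 ≡ 0 (mod 2).
  s_4 = 0 + 0 + 1 + 1 + 0 + 1 + 0 + 1 = 4 ≡ 0 (mod 2).
s = (1, 0, 0, 0)^T — this equals column 8 of H (binary 1000), so error is at position 8.
Correct: flip bit 8 of r = 000010110111001 to get c = 000010100111001.


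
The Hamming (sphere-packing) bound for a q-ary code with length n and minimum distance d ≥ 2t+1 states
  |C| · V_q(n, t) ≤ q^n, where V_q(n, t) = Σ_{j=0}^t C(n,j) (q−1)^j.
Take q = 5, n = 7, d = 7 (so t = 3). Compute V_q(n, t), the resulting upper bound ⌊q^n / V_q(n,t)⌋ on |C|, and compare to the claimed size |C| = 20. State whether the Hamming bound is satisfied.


V_q(n, t) = 2605, q^n = 78125, Hamming bound = 29, |C| = 20 ≤ bound (satisfied).

Step 1: Compute V_q(n, t) = Σ_{j=0}^3 C(n, j) (q−1)^j.
  j = 0: C(7,0)·(4)^0 = 1·1 = 1.
  j = 1: C(7,1)·(4)^1 = 7·4 = 28.
  j = 2: C(7,2)·(4)^2 = 21·16 = 336.
  j = 3: C(7,3)·(4)^3 = 35·64 = 2240.
  V_q(n, t) = 1 + 28 + 336 + 2240 = 2605.
Step 2: q^n = 5^7 = 78125.
Step 3: Hamming bound ⌊q^n / V_q(n,t)⌋ = ⌊78125/2605⌋ = 29.
Step 4: Compare |C| = 20 to 29: satisfied.
The claimed |C| lies below the Hamming bound.


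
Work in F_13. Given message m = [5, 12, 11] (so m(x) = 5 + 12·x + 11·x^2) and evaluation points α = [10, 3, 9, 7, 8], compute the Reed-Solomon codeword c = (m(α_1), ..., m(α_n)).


c = [3, 10, 3, 4, 12]

Message polynomial: m(x) = 5 + 12·x + 11·x^2 (mod 13).
For each evaluation point α_i, compute m(α_i) mod 13:
  α_1 = 10: Horner steps 11 → 5 → 3, so m(10) = 3.
  α_2 = 3: Horner steps 11 → 6 → 10, so m(3) = 10.
  α_3 = 9: Horner steps 11 → 7 → 3, so m(9) = 3.
  α_4 = 7: Horner steps 11 → 11 → 4, so m(7) = 4.
  α_5 = 8: Horner steps 11 → 9 → 12, so m(8) = 12.
Codeword c = [3, 10, 3, 4, 12] ∈ F_13^5.


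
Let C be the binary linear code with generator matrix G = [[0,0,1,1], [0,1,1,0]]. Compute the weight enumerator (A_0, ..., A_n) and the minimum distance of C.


Weight distribution: A_0 = 1, A_2 = 3. Minimum distance d = 2.

Enumerate all 2^2 = 4 messages m ∈ F_2^2.
For each, compute codeword c = mG in F_2^4, then tally its weight.
  m = 00 → c = 0000, weight = 0.
  m = 10 → c = 0011, weight = 2.
  m = 01 → c = 0110, weight = 2.
  m = 11 → c = 0101, weight = 2.
Tally weights:
  weight 0: 1 codewords.
  weight 2: 3 codewords.
Minimum distance d = smallest w > 0 with A_w > 0 = 2.
Sanity: Σ A_w = 4 = 2^2 = 4 ✓.


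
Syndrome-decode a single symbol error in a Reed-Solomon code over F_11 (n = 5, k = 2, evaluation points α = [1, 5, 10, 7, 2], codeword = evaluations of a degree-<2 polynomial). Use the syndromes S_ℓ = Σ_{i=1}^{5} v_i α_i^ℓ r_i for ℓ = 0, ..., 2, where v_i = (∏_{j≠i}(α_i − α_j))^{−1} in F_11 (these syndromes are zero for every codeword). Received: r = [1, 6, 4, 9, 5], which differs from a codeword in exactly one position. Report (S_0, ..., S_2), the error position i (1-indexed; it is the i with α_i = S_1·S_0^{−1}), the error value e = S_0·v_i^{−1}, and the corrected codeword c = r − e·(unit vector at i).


S = (4, 6, 9), error at position 4, error magnitude e = 6, c = [1, 6, 4, 3, 5].

Step 1: column multipliers v_i = (∏_{j≠i}(α_i − α_j))^{−1} mod 11.
  i = 1 (α = 1): (1−5)(1−10)(1−7)(1−2) = (−4)·(−9)·(−6)·(−1) = 216 ≡ 7, so v_1 = 7^{−1} = 8 (mod 11).
  i = 2 (α = 5): (5−1)(5−10)(5−7)(5−2) = 4·(−5)·(−2)·3 = 120 ≡ 10, so v_2 = 10^{−1} = 10 (mod 11).
  i = 3 (α = 10): (10−1)(10−5)(10−7)(10−2) = 9·5·3·8 = 1080 ≡ 2, so v_3 = 2^{−1} = 6 (mod 11).
  i = 4 (α = 7): (7−1)(7−5)(7−10)(7−2) = 6·2·(−3)·5 = −180 ≡ 7, so v_4 = 7^{−1} = 8 (mod 11).
  i = 5 (α = 2): (2−1)(2−5)(2−10)(2−7) = 1·(−3)·(−8)·(−5) = −120 ≡ 1, so v_5 = 1^{−1} = 1 (mod 11).
  v = [8, 10, 6, 8, 1].
Step 2: syndromes of r = [1, 6, 4, 9, 5] (all sums mod 11).
  S_0 = Σ v_i r_i = 8·1 + 10·6 + 6·4 + 8·9 + 1·5 = 169 ≡ 4.
  S_1 = Σ v_i α_i r_i = 8·1·1 + 10·5·6 + 6·10·4 + 8·7·9 + 1·2·5 = 1062 ≡ 6.
  α_i^2 mod 11 = [1, 3, 1, 5, 4].
  S_2 = Σ v_i α_i^2 r_i = 8·1·1 + 10·3·6 + 6·1·4 + 8·5·9 + 1·4·5 = 592 ≡ 9.
  S = (4, 6, 9) ≠ 0, so r is not a codeword (an error is present).
Step 3: locate the error. For a single error e at position i, S_ℓ = v_i·e·α_i^ℓ, so α_err = S_1/S_0.
  S_0^{−1} = 4^{−1} = 3 (mod 11), so α_err = 6·3 = 18 ≡ 7 = α_4. Error position i = 4.
  Consistency check: S_2/S_1 = 9·2 = 18 ≡ 7 = α_err ✓ (single-error assumption holds).
Step 4: error magnitude e = S_0/v_4 = S_0·∏_{j≠4}(α_4 − α_j) = 4·7 = 28 ≡ 6 (mod 11).
Step 5: correct position 4: c_4 = r_4 − e = 9 − 6 ≡ 3 (mod 11). Hence c = [1, 6, 4, 3, 5].
  Check: interpolating c through the α_i gives m(x) = 8 + 4·x (degree < 2) with m(α_i) = c_i for every i, so c is indeed a codeword.


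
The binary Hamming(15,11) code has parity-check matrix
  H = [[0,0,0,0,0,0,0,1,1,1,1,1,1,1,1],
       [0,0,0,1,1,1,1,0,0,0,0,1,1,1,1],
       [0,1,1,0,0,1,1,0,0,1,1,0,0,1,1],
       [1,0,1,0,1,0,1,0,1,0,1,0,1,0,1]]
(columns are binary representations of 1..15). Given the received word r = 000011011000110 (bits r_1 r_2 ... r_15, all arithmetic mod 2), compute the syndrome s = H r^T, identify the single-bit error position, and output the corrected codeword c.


s = (0, 0, 0, 1)^T, error position = 1, corrected codeword c = 100011011000110

Compute s = H r^T mod 2 one row at a time:
  s_1 = 1 + 1 + 0 + 0 + 0 + 1 + 1 + 0 = 4 ≡ 0 (mod 2).
  s_2 = 0 + 1 + 1 + 0 + 0 + 1 + 1 + 0 = 4 ≡ 0 (mod 2).
  s_3 = 0 + 0 + 1 + 0 + 0 + 0 + 1 + 0 = 2 ≡ 0 (mod 2).
  s_4 = 0 + 0 + 1 + 0 + 1 + 0 + 1 + 0 = 3 ≡ 1 (mod 2).
s = (0, 0, 0, 1)^T — this equals column 1 of H (binary 0001), so error is at position 1.
Correct: flip bit 1 of r = 000011011000110 to get c = 100011011000110.


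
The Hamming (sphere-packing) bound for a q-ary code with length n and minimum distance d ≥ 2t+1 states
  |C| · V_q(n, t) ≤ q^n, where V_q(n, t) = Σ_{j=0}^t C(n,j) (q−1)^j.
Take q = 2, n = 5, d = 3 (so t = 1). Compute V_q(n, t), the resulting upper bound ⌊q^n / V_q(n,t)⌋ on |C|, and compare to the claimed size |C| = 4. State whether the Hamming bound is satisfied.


V_q(n, t) = 6, q^n = 32, Hamming bound = 5, |C| = 4 ≤ bound (satisfied).

Step 1: Compute V_q(n, t) = Σ_{j=0}^1 C(n, j) (q−1)^j.
  j = 0: C(5,0)·(1)^0 = 1·1 = 1.
  j = 1: C(5,1)·(1)^1 = 5·1 = 5.
  V_q(n, t) = 1 + 5 = 6.
Step 2: q^n = 2^5 = 32.
Step 3: Hamming bound ⌊q^n / V_q(n,t)⌋ = ⌊32/6⌋ = 5.
Step 4: Compare |C| = 4 to 5: satisfied.
The claimed |C| lies below the Hamming bound.


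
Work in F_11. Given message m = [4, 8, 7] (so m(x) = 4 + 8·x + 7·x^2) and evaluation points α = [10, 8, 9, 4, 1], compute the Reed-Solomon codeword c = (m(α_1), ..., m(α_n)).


c = [3, 10, 5, 5, 8]

Message polynomial: m(x) = 4 + 8·x + 7·x^2 (mod 11).
For each evaluation point α_i, compute m(α_i) mod 11:
  α_1 = 10: Horner steps 7 → 1 → 3, so m(10) = 3.
  α_2 = 8: Horner steps 7 → 9 → 10, so m(8) = 10.
  α_3 = 9: Horner steps 7 → 5 → 5, so m(9) = 5.
  α_4 = 4: Horner steps 7 → 3 → 5, so m(4) = 5.
  α_5 = 1: Horner steps 7 → 4 → 8, so m(1) = 8.
Codeword c = [3, 10, 5, 5, 8] ∈ F_11^5.


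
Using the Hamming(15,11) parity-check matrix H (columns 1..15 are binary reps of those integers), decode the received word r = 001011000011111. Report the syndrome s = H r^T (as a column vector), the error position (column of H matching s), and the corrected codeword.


s = (1, 0, 1, 1)^T, error position = 11, corrected codeword c = 001011000001111

Compute s = H r^T mod 2 one row at a time:
  s_1 = 0 + 0 + 0 + 1 + 1 + 1 + 1 + 1 = 5 ≡ 1 (mod 2).
  s_2 = 0 + 1 + 1 + 0 + 1 + 1 + 1 + 1 = 6 ≡ 0 (mod 2).
  s_3 = 0 + 1 + 1 + 0 + 0 + 1 + 1 + 1 = 5 ≡ 1 (mod 2).
  s_4 = 0 + 1 + 1 + 0 + 0 + 1 + 1 + 1 = 5 ≡ 1 (mod 2).
s = (1, 0, 1, 1)^T — this equals column 11 of H (binary 1011), so error is at position 11.
Correct: flip bit 11 of r = 001011000011111 to get c = 001011000001111.


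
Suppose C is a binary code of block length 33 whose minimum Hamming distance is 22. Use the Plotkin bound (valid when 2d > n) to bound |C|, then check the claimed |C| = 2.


Plotkin bound M ≤ 4; given |C| = 2 ≤ bound (satisfied).

Check applicability: 2d = 44, n = 33.
2d − n = 11 > 0, so Plotkin applies.
Compute d/(2d−n) = 22/11 ≈ 2.0000.
⌊d/(2d−n)⌋ = 2.
Plotkin bound: M ≤ 2·2 = 4.
Given |C| = 2, check: satisfied.
This |C| is below the Plotkin bound.
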